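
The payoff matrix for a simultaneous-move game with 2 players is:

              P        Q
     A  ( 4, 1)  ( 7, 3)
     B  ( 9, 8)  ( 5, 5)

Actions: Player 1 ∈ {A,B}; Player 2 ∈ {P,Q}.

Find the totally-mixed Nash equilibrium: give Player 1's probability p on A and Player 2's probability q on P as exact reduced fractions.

P1 indiff ⇒ q·4+(1-q)·7 = q·9+(1-q)·5 ⇒ q(-5) = (1-q)(-2) ⇒ q = 2/7
P2 indiff ⇒ p·1+(1-p)·8 = p·3+(1-p)·5 ⇒ p(-2) = (1-p)(-3) ⇒ p = 3/5

(p,q) = (3/5, 2/7)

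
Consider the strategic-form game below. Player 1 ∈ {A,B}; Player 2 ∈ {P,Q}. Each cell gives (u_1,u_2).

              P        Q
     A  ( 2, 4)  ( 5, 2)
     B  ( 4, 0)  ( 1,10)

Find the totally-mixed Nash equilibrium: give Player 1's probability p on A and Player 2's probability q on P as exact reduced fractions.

P1 indiff ⇒ q·2+(1-q)·5 = q·4+(1-q)·1 ⇒ q(-2) = (1-q)(-4) ⇒ q = 2/3
P2 indiff ⇒ p·4+(1-p)·0 = p·2+(1-p)·10 ⇒ p(2) = (1-p)(10) ⇒ p = 5/6

p=5/6, q=2/3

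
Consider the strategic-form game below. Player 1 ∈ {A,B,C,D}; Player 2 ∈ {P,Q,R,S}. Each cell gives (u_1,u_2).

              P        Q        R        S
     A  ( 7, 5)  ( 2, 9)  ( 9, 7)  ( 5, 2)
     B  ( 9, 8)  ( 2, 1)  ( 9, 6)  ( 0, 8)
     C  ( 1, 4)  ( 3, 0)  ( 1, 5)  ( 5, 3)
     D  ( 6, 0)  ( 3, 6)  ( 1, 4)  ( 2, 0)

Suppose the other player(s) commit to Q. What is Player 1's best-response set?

P1 best: {C,D}

u_1(A vs Q) = 2
u_1(B vs Q) = 2
u_1(C vs Q) = 3
u_1(D vs Q) = 3
max payoff 3 at {C,D}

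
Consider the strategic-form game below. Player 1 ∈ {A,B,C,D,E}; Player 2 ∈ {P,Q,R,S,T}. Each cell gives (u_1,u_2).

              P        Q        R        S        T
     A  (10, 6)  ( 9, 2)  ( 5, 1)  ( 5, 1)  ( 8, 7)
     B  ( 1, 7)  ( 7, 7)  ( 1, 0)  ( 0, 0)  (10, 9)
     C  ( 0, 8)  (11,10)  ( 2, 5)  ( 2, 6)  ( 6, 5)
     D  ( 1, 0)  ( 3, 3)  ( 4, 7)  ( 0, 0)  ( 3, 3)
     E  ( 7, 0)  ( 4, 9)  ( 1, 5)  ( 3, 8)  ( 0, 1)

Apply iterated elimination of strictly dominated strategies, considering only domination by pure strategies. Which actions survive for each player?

IESDS → P1:{A,B,C} P2:{P,Q,T}

P1 drop D (A beats it: P:10>1 Q:9>3 R:5>4 S:5>0 T:8>3)
P1 drop E (A beats it: P:10>7 Q:9>4 R:5>1 S:5>3 T:8>0)
P2 drop R (P beats it: A:6>1 B:7>0 C:8>5)
P2 drop S (P beats it: A:6>1 B:7>0 C:8>6)
P1→{A,B,C} P2→{P,Q,T}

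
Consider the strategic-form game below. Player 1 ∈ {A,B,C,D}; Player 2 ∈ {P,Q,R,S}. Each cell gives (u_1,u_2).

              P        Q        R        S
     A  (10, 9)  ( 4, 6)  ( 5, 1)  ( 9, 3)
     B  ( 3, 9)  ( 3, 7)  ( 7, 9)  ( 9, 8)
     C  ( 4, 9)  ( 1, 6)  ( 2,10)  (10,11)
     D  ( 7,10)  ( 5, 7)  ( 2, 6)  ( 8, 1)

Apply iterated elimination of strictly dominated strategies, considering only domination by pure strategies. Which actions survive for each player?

Survivors P1:{A,B,C} P2:{P,R,S}

P2 drop Q (P beats it: A:9>6 B:9>7 C:9>6 D:10>7)
P1 drop D (A beats it: P:10>7 R:5>2 S:9>8)
P1→{A,B,C} P2→{P,R,S}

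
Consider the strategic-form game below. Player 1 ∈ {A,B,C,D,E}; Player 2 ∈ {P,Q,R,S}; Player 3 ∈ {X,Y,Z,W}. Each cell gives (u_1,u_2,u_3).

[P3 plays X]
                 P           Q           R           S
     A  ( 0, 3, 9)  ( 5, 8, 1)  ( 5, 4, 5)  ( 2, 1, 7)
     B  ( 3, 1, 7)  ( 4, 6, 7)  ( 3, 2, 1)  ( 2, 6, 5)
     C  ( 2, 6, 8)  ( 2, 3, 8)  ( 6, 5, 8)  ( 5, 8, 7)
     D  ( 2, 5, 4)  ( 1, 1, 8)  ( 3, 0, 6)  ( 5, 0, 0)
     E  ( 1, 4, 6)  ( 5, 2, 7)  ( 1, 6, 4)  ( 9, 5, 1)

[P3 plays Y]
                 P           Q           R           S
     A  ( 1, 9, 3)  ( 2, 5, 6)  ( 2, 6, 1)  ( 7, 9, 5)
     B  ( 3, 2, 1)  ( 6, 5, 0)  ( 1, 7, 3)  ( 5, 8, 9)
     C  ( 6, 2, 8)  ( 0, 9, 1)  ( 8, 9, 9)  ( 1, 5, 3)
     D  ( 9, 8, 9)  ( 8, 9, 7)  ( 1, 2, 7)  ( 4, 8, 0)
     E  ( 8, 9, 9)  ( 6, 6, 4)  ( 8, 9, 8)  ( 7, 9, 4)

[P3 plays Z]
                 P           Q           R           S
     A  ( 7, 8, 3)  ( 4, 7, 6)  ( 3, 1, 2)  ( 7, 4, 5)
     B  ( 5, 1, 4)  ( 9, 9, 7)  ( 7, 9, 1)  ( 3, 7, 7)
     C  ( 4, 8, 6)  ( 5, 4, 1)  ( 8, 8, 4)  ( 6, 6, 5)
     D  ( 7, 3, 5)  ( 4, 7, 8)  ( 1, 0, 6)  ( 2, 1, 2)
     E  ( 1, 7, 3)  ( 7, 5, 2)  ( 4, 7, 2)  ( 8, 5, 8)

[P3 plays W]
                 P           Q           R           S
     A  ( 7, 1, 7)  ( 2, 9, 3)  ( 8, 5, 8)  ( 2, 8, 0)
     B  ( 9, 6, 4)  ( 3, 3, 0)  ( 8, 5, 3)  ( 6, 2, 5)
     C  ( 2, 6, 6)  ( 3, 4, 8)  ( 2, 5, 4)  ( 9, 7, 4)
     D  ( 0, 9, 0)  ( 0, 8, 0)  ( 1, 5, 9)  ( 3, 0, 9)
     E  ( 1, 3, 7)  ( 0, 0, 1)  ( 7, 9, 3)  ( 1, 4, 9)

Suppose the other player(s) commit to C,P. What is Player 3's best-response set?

u_3(X vs C,P) = 8
u_3(Y vs C,P) = 8
u_3(Z vs C,P) = 6
u_3(W vs C,P) = 6
max payoff 8 at {X,Y}

BR_3 = {X,Y}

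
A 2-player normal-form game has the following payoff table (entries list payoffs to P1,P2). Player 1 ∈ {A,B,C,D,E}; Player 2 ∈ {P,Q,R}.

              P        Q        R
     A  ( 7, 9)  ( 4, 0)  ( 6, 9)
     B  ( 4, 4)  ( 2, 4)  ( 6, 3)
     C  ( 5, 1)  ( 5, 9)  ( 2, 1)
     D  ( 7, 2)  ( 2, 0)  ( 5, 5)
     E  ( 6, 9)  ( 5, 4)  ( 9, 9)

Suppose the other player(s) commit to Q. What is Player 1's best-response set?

u_1(A vs Q) = 4
u_1(B vs Q) = 2
u_1(C vs Q) = 5
u_1(D vs Q) = 2
u_1(E vs Q) = 5
max payoff 5 at {C,E}

argmax u_1 = {C,E}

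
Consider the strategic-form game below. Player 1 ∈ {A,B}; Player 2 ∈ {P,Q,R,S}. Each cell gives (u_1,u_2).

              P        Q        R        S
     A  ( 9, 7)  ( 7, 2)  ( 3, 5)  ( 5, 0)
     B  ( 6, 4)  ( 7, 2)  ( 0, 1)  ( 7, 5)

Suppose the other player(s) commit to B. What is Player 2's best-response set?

u_2(P vs B) = 4
u_2(Q vs B) = 2
u_2(R vs B) = 1
u_2(S vs B) = 5
max payoff 5 at {S}

argmax u_2 = {S}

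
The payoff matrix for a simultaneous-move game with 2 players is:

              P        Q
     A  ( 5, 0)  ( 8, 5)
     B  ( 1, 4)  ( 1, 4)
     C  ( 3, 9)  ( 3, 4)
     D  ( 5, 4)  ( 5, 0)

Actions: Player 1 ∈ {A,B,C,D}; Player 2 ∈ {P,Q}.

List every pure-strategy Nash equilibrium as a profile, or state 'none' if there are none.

(A,P): not NE [P2→Q gives 5>0]
(A,Q): NE
(B,P): not NE [P1→D gives 5>1]
(B,Q): not NE [P1→A gives 8>1]
(C,P): not NE [P1→D gives 5>3]
(C,Q): not NE [P1→A gives 8>3; P2→P gives 9>4]
(D,P): NE
(D,Q): not NE [P1→A gives 8>5; P2→P gives 4>0]

Nash profiles: (A,Q), (D,P)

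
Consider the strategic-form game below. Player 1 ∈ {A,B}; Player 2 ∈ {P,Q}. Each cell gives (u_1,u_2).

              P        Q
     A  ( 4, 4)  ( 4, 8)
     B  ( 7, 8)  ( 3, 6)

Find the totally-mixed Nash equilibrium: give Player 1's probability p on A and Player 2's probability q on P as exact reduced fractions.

P1 mixes 1/3 on A; P2 mixes 1/4 on P

P1 indiff ⇒ q·4+(1-q)·4 = q·7+(1-q)·3 ⇒ q(-3) = (1-q)(-1) ⇒ q = 1/4
P2 indiff ⇒ p·4+(1-p)·8 = p·8+(1-p)·6 ⇒ p(-4) = (1-p)(-2) ⇒ p = 1/3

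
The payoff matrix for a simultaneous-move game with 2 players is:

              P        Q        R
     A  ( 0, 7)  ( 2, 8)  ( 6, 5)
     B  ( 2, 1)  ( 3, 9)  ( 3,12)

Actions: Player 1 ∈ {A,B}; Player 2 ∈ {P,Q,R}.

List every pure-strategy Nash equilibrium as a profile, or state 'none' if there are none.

(A,P): not NE [P1→B gives 2>0; P2→Q gives 8>7]
(A,Q): not NE [P1→B gives 3>2]
(A,R): not NE [P2→Q gives 8>5]
(B,P): not NE [P2→R gives 12>1]
(B,Q): not NE [P2→R gives 12>9]
(B,R): not NE [P1→A gives 6>3]

No pure NE.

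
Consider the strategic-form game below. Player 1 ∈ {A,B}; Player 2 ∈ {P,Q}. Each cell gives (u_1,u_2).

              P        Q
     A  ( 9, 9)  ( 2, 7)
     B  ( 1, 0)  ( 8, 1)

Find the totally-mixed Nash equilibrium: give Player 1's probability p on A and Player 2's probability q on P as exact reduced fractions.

P1 indiff ⇒ q·9+(1-q)·2 = q·1+(1-q)·8 ⇒ q(8) = (1-q)(6) ⇒ q = 3/7
P2 indiff ⇒ p·9+(1-p)·0 = p·7+(1-p)·1 ⇒ p(2) = (1-p)(1) ⇒ p = 1/3

P1 mixes 1/3 on A; P2 mixes 3/7 on P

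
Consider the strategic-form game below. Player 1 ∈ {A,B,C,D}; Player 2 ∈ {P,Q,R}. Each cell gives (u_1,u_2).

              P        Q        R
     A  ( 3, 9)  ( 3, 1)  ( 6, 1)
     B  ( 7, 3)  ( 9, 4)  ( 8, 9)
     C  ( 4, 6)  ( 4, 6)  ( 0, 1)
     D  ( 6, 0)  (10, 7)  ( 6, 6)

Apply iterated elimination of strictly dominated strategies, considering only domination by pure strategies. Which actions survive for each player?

P1 drop A (B beats it: P:7>3 Q:9>3 R:8>6)
P1 drop C (B beats it: P:7>4 Q:9>4 R:8>0)
P2 drop P (Q beats it: B:4>3 D:7>0)
P1→{B,D} P2→{Q,R}

Survivors P1:{B,D} P2:{Q,R}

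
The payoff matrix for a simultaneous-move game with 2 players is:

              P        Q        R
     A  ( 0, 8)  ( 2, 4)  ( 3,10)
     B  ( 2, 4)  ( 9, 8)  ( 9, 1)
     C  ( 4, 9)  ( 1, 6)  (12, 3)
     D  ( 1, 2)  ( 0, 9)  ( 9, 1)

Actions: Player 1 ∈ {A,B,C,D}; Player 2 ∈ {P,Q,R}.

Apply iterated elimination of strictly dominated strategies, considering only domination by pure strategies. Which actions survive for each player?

P1 drop A (B beats it: P:2>0 Q:9>2 R:9>3)
P1 drop D (C beats it: P:4>1 Q:1>0 R:12>9)
P2 drop R (P beats it: B:4>1 C:9>3)
P1→{B,C} P2→{P,Q}

Survivors P1:{B,C} P2:{P,Q}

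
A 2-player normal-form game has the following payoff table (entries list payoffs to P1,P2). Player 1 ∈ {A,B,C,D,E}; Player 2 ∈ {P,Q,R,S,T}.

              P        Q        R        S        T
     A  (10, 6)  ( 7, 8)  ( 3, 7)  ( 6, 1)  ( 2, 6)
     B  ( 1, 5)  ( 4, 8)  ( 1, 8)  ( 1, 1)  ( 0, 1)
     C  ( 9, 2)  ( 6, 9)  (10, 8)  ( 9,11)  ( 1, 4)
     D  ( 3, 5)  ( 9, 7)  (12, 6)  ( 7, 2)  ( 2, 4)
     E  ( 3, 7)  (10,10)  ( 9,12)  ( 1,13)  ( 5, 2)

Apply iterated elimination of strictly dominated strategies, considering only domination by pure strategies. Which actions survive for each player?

P1 drop B (A beats it: P:10>1 Q:7>4 R:3>1 S:6>1 T:2>0)
P2 drop P (Q beats it: A:8>6 C:9>2 D:7>5 E:10>7)
P2 drop T (Q beats it: A:8>6 C:9>4 D:7>4 E:10>2)
P1 drop A (D beats it: Q:9>7 R:12>3 S:7>6)
P1→{C,D,E} P2→{Q,R,S}

IESDS → P1:{C,D,E} P2:{Q,R,S}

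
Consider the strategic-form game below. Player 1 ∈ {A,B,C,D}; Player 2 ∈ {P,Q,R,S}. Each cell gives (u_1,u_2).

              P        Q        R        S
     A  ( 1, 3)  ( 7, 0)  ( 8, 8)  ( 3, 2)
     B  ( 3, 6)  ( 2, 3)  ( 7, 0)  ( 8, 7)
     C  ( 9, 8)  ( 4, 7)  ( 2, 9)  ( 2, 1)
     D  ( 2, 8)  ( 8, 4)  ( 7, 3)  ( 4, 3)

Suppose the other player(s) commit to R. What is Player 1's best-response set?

argmax u_1 = {A}

u_1(A vs R) = 8
u_1(B vs R) = 7
u_1(C vs R) = 2
u_1(D vs R) = 7
max payoff 8 at {A}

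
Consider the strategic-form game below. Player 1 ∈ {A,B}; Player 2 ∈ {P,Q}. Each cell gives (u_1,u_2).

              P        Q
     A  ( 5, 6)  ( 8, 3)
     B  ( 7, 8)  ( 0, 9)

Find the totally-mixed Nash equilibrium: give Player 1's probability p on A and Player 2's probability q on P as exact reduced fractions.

P1 indiff ⇒ q·5+(1-q)·8 = q·7+(1-q)·0 ⇒ q(-2) = (1-q)(-8) ⇒ q = 4/5
P2 indiff ⇒ p·6+(1-p)·8 = p·3+(1-p)·9 ⇒ p(3) = (1-p)(1) ⇒ p = 1/4

p=1/4, q=4/5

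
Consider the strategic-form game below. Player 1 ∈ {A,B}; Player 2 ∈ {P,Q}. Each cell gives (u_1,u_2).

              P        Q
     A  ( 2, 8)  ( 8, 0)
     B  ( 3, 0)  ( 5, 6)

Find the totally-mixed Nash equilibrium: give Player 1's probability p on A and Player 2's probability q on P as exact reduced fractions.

P1 indiff ⇒ q·2+(1-q)·8 = q·3+(1-q)·5 ⇒ q(-1) = (1-q)(-3) ⇒ q = 3/4
P2 indiff ⇒ p·8+(1-p)·0 = p·0+(1-p)·6 ⇒ p(8) = (1-p)(6) ⇒ p = 3/7

p=3/7, q=3/4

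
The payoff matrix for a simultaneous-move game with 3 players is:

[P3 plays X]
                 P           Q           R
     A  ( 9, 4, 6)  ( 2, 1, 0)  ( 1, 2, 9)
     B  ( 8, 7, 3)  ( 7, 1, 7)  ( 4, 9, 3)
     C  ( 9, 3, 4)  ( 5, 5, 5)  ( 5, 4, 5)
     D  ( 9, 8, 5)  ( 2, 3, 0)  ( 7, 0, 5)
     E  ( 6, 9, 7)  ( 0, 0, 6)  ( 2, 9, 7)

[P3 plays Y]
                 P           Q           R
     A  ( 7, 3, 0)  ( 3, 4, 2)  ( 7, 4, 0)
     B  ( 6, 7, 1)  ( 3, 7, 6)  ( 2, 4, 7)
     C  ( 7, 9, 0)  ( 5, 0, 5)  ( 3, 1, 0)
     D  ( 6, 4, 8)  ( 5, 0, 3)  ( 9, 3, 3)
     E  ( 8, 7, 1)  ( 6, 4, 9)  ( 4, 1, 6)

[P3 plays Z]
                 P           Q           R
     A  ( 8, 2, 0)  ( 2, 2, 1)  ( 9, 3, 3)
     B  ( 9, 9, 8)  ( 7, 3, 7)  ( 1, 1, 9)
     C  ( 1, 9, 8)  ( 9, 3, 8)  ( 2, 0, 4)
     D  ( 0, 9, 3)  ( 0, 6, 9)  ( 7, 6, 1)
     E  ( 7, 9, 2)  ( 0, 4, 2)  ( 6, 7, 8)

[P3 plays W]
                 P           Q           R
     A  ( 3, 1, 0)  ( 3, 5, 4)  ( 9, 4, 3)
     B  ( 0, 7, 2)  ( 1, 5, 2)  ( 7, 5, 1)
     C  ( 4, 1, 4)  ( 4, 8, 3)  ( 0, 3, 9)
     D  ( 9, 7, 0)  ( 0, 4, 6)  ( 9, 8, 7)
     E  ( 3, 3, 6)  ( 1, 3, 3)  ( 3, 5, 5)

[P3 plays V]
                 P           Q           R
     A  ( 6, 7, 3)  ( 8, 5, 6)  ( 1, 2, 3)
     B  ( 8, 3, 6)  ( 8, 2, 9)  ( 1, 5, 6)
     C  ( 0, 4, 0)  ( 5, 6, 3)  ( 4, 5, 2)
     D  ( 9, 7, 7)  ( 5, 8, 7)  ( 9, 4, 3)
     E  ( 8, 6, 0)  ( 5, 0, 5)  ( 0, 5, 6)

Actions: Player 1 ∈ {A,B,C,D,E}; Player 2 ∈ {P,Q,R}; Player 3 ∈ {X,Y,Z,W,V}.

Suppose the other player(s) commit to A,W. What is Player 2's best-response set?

BR_2 = {Q}

u_2(P vs A,W) = 1
u_2(Q vs A,W) = 5
u_2(R vs A,W) = 4
max payoff 5 at {Q}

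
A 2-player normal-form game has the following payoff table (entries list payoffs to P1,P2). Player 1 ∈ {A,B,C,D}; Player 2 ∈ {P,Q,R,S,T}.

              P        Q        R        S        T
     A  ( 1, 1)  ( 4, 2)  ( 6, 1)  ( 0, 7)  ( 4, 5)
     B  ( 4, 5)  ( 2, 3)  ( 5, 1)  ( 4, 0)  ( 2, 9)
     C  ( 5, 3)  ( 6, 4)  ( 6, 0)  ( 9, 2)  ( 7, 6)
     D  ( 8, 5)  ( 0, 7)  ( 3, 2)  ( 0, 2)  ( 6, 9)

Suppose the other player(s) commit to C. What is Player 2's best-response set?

BR_2 = {T}

u_2(P vs C) = 3
u_2(Q vs C) = 4
u_2(R vs C) = 0
u_2(S vs C) = 2
u_2(T vs C) = 6
max payoff 6 at {T}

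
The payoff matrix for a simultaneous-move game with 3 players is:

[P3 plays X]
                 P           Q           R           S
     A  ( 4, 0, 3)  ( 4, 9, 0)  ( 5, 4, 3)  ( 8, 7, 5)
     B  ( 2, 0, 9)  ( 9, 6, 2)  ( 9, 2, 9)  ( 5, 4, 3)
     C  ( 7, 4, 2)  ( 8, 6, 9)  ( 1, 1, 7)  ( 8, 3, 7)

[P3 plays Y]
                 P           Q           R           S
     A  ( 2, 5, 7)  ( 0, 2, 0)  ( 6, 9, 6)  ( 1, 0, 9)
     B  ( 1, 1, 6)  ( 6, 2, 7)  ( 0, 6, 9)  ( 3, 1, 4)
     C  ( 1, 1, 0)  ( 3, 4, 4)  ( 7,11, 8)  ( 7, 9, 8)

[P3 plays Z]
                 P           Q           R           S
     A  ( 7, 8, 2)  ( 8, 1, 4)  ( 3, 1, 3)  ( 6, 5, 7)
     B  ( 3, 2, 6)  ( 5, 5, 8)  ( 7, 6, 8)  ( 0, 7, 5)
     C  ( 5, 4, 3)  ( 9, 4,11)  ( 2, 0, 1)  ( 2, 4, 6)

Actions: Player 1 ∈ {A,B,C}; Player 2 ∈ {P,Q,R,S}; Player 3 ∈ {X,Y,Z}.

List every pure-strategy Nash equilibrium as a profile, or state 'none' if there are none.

PSNE = {(C,Q,Z), (C,R,Y)}

(A,P,X): not NE [P1→C gives 7>4; P2→Q gives 9>0; P3→Y gives 7>3]
(A,P,Y): not NE [P2→R gives 9>5]
(A,P,Z): not NE [P3→Y gives 7>2]
(A,Q,X): not NE [P1→B gives 9>4; P3→Z gives 4>0]
(A,Q,Y): not NE [P1→B gives 6>0; P2→R gives 9>2; P3→Z gives 4>0]
(A,Q,Z): not NE [P1→C gives 9>8; P2→P gives 8>1]
(A,R,X): not NE [P1→B gives 9>5; P2→Q gives 9>4; P3→Y gives 6>3]
(A,R,Y): not NE [P1→C gives 7>6]
(A,R,Z): not NE [P1→B gives 7>3; P2→P gives 8>1; P3→Y gives 6>3]
(A,S,X): not NE [P2→Q gives 9>7; P3→Y gives 9>5]
(A,S,Y): not NE [P1→C gives 7>1; P2→R gives 9>0]
(A,S,Z): not NE [P2→P gives 8>5; P3→Y gives 9>7]
(B,P,X): not NE [P1→C gives 7>2; P2→Q gives 6>0]
(B,P,Y): not NE [P1→A gives 2>1; P2→R gives 6>1; P3→X gives 9>6]
(B,P,Z): not NE [P1→A gives 7>3; P2→S gives 7>2; P3→X gives 9>6]
(B,Q,X): not NE [P3→Z gives 8>2]
(B,Q,Y): not NE [P2→R gives 6>2; P3→Z gives 8>7]
(B,Q,Z): not NE [P1→C gives 9>5; P2→S gives 7>5]
(B,R,X): not NE [P2→Q gives 6>2]
(B,R,Y): not NE [P1→C gives 7>0]
(B,R,Z): not NE [P2→S gives 7>6; P3→Y gives 9>8]
(B,S,X): not NE [P1→C gives 8>5; P2→Q gives 6>4; P3→Z gives 5>3]
(B,S,Y): not NE [P1→C gives 7>3; P2→R gives 6>1; P3→Z gives 5>4]
(B,S,Z): not NE [P1→A gives 6>0]
(C,P,X): not NE [P2→Q gives 6>4; P3→Z gives 3>2]
(C,P,Y): not NE [P1→A gives 2>1; P2→R gives 11>1; P3→Z gives 3>0]
(C,P,Z): not NE [P1→A gives 7>5]
(C,Q,X): not NE [P1→B gives 9>8; P3→Z gives 11>9]
(C,Q,Y): not NE [P1→B gives 6>3; P2→R gives 11>4; P3→Z gives 11>4]
(C,Q,Z): NE
(C,R,X): not NE [P1→B gives 9>1; P2→Q gives 6>1; P3→Y gives 8>7]
(C,R,Y): NE
(C,R,Z): not NE [P1→B gives 7>2; P2→S gives 4>0; P3→Y gives 8>1]
(C,S,X): not NE [P2→Q gives 6>3; P3→Y gives 8>7]
(C,S,Y): not NE [P2→R gives 11>9]
(C,S,Z): not NE [P1→A gives 6>2; P3→Y gives 8>6]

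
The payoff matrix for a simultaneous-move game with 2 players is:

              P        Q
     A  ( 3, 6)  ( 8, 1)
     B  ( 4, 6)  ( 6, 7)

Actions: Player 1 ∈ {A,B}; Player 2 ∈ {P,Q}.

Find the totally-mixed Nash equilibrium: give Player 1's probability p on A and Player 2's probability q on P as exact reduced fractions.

P1 indiff ⇒ q·3+(1-q)·8 = q·4+(1-q)·6 ⇒ q(-1) = (1-q)(-2) ⇒ q = 2/3
P2 indiff ⇒ p·6+(1-p)·6 = p·1+(1-p)·7 ⇒ p(5) = (1-p)(1) ⇒ p = 1/6

(p,q) = (1/6, 2/3)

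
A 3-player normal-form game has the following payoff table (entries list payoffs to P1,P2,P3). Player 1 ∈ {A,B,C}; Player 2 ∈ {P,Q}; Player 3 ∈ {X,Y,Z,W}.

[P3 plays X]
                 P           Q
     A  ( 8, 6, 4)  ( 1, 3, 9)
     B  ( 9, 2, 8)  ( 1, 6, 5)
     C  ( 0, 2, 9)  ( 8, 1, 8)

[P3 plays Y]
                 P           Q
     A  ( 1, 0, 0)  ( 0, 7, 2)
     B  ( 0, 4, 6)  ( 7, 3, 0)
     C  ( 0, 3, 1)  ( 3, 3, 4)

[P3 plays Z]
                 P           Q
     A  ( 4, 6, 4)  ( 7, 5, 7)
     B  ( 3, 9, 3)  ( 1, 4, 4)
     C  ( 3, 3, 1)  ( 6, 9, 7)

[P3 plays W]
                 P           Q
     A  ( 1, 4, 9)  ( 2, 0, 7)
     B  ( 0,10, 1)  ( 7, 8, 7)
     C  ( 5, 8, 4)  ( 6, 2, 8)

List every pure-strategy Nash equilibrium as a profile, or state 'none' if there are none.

(A,P,X): not NE [P1→B gives 9>8; P3→W gives 9>4]
(A,P,Y): not NE [P2→Q gives 7>0; P3→W gives 9>0]
(A,P,Z): not NE [P3→W gives 9>4]
(A,P,W): not NE [P1→C gives 5>1]
(A,Q,X): not NE [P1→C gives 8>1; P2→P gives 6>3]
(A,Q,Y): not NE [P1→B gives 7>0; P3→X gives 9>2]
(A,Q,Z): not NE [P2→P gives 6>5; P3→X gives 9>7]
(A,Q,W): not NE [P1→B gives 7>2; P2→P gives 4>0; P3→X gives 9>7]
(B,P,X): not NE [P2→Q gives 6>2]
(B,P,Y): not NE [P1→A gives 1>0; P3→X gives 8>6]
(B,P,Z): not NE [P1→A gives 4>3; P3→X gives 8>3]
(B,P,W): not NE [P1→C gives 5>0; P3→X gives 8>1]
(B,Q,X): not NE [P1→C gives 8>1; P3→W gives 7>5]
(B,Q,Y): not NE [P2→P gives 4>3; P3→W gives 7>0]
(B,Q,Z): not NE [P1→A gives 7>1; P2→P gives 9>4; P3→W gives 7>4]
(B,Q,W): not NE [P2→P gives 10>8]
(C,P,X): not NE [P1→B gives 9>0]
(C,P,Y): not NE [P1→A gives 1>0; P3→X gives 9>1]
(C,P,Z): not NE [P1→A gives 4>3; P2→Q gives 9>3; P3→X gives 9>1]
(C,P,W): not NE [P3→X gives 9>4]
(C,Q,X): not NE [P2→P gives 2>1]
(C,Q,Y): not NE [P1→B gives 7>3; P3→W gives 8>4]
(C,Q,Z): not NE [P1→A gives 7>6; P3→W gives 8>7]
(C,Q,W): not NE [P1→B gives 7>6; P2→P gives 8>2]

Equilibria: none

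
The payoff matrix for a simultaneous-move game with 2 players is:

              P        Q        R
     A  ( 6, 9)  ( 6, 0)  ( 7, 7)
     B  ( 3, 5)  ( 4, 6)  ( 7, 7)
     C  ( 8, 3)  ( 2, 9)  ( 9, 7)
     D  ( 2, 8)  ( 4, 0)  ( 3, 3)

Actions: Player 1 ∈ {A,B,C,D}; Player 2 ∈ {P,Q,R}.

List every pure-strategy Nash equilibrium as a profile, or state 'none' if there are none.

PSNE: ∅

(A,P): not NE [P1→C gives 8>6]
(A,Q): not NE [P2→P gives 9>0]
(A,R): not NE [P1→C gives 9>7; P2→P gives 9>7]
(B,P): not NE [P1→C gives 8>3; P2→R gives 7>5]
(B,Q): not NE [P1→A gives 6>4; P2→R gives 7>6]
(B,R): not NE [P1→C gives 9>7]
(C,P): not NE [P2→Q gives 9>3]
(C,Q): not NE [P1→A gives 6>2]
(C,R): not NE [P2→Q gives 9>7]
(D,P): not NE [P1→C gives 8>2]
(D,Q): not NE [P1→A gives 6>4; P2→P gives 8>0]
(D,R): not NE [P1→C gives 9>3; P2→P gives 8>3]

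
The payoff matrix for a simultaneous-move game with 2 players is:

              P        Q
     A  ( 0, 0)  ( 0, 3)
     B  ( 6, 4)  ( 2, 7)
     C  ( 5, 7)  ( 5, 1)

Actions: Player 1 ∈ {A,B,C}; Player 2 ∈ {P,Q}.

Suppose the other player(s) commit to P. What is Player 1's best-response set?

u_1(A vs P) = 0
u_1(B vs P) = 6
u_1(C vs P) = 5
max payoff 6 at {B}

BR_1 = {B}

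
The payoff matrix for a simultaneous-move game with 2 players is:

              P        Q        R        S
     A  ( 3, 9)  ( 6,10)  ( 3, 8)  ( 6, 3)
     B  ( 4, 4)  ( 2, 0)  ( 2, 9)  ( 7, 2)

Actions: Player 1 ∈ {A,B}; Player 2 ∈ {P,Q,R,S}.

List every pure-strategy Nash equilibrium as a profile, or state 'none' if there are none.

(A,P): not NE [P1→B gives 4>3; P2→Q gives 10>9]
(A,Q): NE
(A,R): not NE [P2→Q gives 10>8]
(A,S): not NE [P1→B gives 7>6; P2→Q gives 10>3]
(B,P): not NE [P2→R gives 9>4]
(B,Q): not NE [P1→A gives 6>2; P2→R gives 9>0]
(B,R): not NE [P1→A gives 3>2]
(B,S): not NE [P2→R gives 9>2]

NE set: (A,Q)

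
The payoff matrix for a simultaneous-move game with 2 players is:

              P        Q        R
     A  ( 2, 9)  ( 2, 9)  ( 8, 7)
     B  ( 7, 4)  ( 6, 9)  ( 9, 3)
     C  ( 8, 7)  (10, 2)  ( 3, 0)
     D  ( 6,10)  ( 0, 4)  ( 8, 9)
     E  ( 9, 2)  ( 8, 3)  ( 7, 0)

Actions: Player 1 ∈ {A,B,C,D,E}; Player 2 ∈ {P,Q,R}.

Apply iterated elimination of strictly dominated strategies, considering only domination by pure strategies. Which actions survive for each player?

Survivors P1:{C,E} P2:{P,Q}

P1 drop A (B beats it: P:7>2 Q:6>2 R:9>8)
P1 drop D (B beats it: P:7>6 Q:6>0 R:9>8)
P2 drop R (P beats it: B:4>3 C:7>0 E:2>0)
P1 drop B (C beats it: P:8>7 Q:10>6)
P1→{C,E} P2→{P,Q}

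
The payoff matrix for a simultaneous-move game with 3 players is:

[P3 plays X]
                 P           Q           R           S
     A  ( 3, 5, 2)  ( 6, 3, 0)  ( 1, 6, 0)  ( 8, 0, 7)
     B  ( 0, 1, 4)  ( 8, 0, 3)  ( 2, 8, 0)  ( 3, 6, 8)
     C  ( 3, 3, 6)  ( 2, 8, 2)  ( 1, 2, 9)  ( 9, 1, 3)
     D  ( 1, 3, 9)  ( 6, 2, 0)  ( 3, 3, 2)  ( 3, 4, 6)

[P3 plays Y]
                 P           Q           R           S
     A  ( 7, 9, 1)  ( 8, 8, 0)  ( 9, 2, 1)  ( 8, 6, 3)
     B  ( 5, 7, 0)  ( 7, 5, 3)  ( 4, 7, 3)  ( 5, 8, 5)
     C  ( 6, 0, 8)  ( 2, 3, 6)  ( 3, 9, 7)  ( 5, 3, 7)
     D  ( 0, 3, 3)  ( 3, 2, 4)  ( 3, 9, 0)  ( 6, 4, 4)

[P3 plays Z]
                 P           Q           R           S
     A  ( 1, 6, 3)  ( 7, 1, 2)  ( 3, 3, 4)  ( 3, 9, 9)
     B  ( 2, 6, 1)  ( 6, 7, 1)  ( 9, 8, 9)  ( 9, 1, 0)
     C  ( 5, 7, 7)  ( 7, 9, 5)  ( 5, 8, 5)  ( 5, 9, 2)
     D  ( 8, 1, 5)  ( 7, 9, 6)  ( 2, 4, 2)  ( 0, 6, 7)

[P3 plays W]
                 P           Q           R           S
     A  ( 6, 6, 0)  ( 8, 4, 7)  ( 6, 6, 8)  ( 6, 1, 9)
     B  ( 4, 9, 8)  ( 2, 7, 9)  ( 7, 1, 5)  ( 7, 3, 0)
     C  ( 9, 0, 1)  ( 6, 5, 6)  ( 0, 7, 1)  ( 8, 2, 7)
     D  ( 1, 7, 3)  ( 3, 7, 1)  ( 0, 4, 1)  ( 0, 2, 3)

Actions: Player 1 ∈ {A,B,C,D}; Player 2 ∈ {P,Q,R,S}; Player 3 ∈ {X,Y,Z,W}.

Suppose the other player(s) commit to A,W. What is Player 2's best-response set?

u_2(P vs A,W) = 6
u_2(Q vs A,W) = 4
u_2(R vs A,W) = 6
u_2(S vs A,W) = 1
max payoff 6 at {P,R}

BR_2 = {P,R}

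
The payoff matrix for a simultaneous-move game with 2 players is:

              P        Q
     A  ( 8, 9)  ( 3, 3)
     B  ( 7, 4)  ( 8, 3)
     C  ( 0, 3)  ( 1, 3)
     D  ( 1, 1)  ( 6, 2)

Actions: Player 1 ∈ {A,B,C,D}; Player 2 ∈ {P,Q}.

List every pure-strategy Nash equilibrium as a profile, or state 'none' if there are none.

(A,P): NE
(A,Q): not NE [P1→B gives 8>3; P2→P gives 9>3]
(B,P): not NE [P1→A gives 8>7]
(B,Q): not NE [P2→P gives 4>3]
(C,P): not NE [P1→A gives 8>0]
(C,Q): not NE [P1→B gives 8>1]
(D,P): not NE [P1→A gives 8>1; P2→Q gives 2>1]
(D,Q): not NE [P1→B gives 8>6]

NE set: (A,P)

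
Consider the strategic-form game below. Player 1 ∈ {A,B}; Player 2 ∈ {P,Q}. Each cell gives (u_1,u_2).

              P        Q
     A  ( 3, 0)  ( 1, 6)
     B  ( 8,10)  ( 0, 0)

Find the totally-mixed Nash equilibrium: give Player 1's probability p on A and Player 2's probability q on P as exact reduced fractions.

(p,q) = (5/8, 1/6)

P1 indiff ⇒ q·3+(1-q)·1 = q·8+(1-q)·0 ⇒ q(-5) = (1-q)(-1) ⇒ q = 1/6
P2 indiff ⇒ p·0+(1-p)·10 = p·6+(1-p)·0 ⇒ p(-6) = (1-p)(-10) ⇒ p = 5/8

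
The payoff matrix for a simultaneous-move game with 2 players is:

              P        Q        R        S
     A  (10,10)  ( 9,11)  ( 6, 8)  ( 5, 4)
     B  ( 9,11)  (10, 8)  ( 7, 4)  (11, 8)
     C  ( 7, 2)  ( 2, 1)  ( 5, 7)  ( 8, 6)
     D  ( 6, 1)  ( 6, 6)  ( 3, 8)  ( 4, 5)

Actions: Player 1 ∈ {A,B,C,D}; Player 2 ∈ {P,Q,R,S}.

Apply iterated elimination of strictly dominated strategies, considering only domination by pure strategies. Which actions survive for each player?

Remaining: P1:{A,B} P2:{P,Q}

P1 drop C (B beats it: P:9>7 Q:10>2 R:7>5 S:11>8)
P1 drop D (A beats it: P:10>6 Q:9>6 R:6>3 S:5>4)
P2 drop R (P beats it: A:10>8 B:11>4)
P2 drop S (P beats it: A:10>4 B:11>8)
P1→{A,B} P2→{P,Q}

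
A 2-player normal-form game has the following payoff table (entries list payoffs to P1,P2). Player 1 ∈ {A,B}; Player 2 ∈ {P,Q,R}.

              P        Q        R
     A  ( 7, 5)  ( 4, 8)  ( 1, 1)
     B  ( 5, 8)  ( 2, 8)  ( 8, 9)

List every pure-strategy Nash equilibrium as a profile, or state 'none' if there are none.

Nash profiles: (A,Q), (B,R)

(A,P): not NE [P2→Q gives 8>5]
(A,Q): NE
(A,R): not NE [P1→B gives 8>1; P2→Q gives 8>1]
(B,P): not NE [P1→A gives 7>5; P2→R gives 9>8]
(B,Q): not NE [P1→A gives 4>2; P2→R gives 9>8]
(B,R): NE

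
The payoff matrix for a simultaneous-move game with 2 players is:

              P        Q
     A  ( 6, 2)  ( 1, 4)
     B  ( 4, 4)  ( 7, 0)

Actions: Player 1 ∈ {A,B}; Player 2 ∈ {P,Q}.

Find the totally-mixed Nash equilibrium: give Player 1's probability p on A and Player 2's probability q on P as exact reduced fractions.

p=2/3, q=3/4

P1 indiff ⇒ q·6+(1-q)·1 = q·4+(1-q)·7 ⇒ q(2) = (1-q)(6) ⇒ q = 3/4
P2 indiff ⇒ p·2+(1-p)·4 = p·4+(1-p)·0 ⇒ p(-2) = (1-p)(-4) ⇒ p = 2/3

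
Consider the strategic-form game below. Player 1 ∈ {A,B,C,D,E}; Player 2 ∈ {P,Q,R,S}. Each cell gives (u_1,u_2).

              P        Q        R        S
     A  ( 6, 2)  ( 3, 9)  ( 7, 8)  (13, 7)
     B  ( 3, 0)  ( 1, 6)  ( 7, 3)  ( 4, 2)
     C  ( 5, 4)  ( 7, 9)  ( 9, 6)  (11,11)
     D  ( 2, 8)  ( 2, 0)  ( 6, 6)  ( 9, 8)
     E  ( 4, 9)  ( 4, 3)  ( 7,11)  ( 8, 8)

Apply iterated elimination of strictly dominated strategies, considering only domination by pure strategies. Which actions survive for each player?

P1 drop B (C beats it: P:5>3 Q:7>1 R:9>7 S:11>4)
P1 drop D (A beats it: P:6>2 Q:3>2 R:7>6 S:13>9)
P1 drop E (C beats it: P:5>4 Q:7>4 R:9>7 S:11>8)
P2 drop P (Q beats it: A:9>2 C:9>4)
P2 drop R (Q beats it: A:9>8 C:9>6)
P1→{A,C} P2→{Q,S}

Remaining: P1:{A,C} P2:{Q,S}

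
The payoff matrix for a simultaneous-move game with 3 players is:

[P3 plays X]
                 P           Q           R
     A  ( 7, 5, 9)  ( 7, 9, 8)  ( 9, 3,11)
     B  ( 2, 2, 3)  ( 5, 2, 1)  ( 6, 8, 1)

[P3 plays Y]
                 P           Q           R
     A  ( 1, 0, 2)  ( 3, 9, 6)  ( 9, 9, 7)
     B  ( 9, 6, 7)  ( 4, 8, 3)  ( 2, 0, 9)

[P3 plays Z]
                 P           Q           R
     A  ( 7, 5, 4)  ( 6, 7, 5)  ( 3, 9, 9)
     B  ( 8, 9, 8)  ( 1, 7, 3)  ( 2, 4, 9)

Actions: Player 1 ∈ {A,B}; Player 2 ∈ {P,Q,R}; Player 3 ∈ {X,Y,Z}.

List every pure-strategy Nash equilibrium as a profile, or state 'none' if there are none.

NE set: (A,Q,X), (B,P,Z), (B,Q,Y)

(A,P,X): not NE [P2→Q gives 9>5]
(A,P,Y): not NE [P1→B gives 9>1; P2→R gives 9>0; P3→X gives 9>2]
(A,P,Z): not NE [P1→B gives 8>7; P2→R gives 9>5; P3→X gives 9>4]
(A,Q,X): NE
(A,Q,Y): not NE [P1→B gives 4>3; P3→X gives 8>6]
(A,Q,Z): not NE [P2→R gives 9>7; P3→X gives 8>5]
(A,R,X): not NE [P2→Q gives 9>3]
(A,R,Y): not NE [P3→X gives 11>7]
(A,R,Z): not NE [P3→X gives 11>9]
(B,P,X): not NE [P1→A gives 7>2; P2→R gives 8>2; P3→Z gives 8>3]
(B,P,Y): not NE [P2→Q gives 8>6; P3→Z gives 8>7]
(B,P,Z): NE
(B,Q,X): not NE [P1→A gives 7>5; P2→R gives 8>2; P3→Z gives 3>1]
(B,Q,Y): NE
(B,Q,Z): not NE [P1→A gives 6>1; P2→P gives 9>7]
(B,R,X): not NE [P1→A gives 9>6; P3→Z gives 9>1]
(B,R,Y): not NE [P1→A gives 9>2; P2→Q gives 8>0]
(B,R,Z): not NE [P1→A gives 3>2; P2→P gives 9>4]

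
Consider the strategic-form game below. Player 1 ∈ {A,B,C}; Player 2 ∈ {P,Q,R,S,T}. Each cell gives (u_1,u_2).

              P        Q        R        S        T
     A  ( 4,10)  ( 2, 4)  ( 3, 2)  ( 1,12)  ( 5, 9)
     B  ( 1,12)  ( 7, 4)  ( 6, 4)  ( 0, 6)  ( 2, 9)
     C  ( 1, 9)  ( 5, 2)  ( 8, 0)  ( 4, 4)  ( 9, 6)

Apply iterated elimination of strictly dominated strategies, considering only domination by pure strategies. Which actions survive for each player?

IESDS → P1:{A,C} P2:{P,S}

P2 drop Q (P beats it: A:10>4 B:12>4 C:9>2)
P2 drop R (P beats it: A:10>2 B:12>4 C:9>0)
P1 drop B (A beats it: P:4>1 S:1>0 T:5>2)
P2 drop T (P beats it: A:10>9 C:9>6)
P1→{A,C} P2→{P,S}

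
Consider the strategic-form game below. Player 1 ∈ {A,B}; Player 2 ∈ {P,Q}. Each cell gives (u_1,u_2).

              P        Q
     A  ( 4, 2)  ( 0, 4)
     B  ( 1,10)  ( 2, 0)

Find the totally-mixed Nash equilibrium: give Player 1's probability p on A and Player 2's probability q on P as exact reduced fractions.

P1 indiff ⇒ q·4+(1-q)·0 = q·1+(1-q)·2 ⇒ q(3) = (1-q)(2) ⇒ q = 2/5
P2 indiff ⇒ p·2+(1-p)·10 = p·4+(1-p)·0 ⇒ p(-2) = (1-p)(-10) ⇒ p = 5/6

(p,q) = (5/6, 2/5)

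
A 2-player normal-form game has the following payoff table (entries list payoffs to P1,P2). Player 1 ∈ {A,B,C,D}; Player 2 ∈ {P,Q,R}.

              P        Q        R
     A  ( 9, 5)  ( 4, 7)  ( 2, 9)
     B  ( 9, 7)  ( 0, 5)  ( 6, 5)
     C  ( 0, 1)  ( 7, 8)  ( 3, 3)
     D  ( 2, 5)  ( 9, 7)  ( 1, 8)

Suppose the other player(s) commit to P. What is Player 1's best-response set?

BR_1 = {A,B}

u_1(A vs P) = 9
u_1(B vs P) = 9
u_1(C vs P) = 0
u_1(D vs P) = 2
max payoff 9 at {A,B}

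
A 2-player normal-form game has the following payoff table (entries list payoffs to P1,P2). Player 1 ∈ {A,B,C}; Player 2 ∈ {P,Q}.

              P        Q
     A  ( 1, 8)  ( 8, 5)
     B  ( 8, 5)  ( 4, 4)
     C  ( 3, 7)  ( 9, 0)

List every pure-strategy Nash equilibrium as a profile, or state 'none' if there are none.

Nash profiles: (B,P)

(A,P): not NE [P1→B gives 8>1]
(A,Q): not NE [P1→C gives 9>8; P2→P gives 8>5]
(B,P): NE
(B,Q): not NE [P1→C gives 9>4; P2→P gives 5>4]
(C,P): not NE [P1→B gives 8>3]
(C,Q): not NE [P2→P gives 7>0]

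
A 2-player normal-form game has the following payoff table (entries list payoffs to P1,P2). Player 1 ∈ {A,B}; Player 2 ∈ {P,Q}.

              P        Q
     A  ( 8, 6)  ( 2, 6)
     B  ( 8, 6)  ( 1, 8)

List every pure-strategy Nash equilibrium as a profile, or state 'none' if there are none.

NE set: (A,P), (A,Q)

(A,P): NE
(A,Q): NE
(B,P): not NE [P2→Q gives 8>6]
(B,Q): not NE [P1→A gives 2>1]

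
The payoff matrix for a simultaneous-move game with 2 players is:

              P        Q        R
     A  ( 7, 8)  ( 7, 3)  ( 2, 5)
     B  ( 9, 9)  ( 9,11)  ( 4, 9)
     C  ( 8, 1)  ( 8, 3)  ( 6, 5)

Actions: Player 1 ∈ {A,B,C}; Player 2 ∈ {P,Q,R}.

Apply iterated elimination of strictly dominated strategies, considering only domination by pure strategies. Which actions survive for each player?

Remaining: P1:{B,C} P2:{Q,R}

P1 drop A (B beats it: P:9>7 Q:9>7 R:4>2)
P2 drop P (Q beats it: B:11>9 C:3>1)
P1→{B,C} P2→{Q,R}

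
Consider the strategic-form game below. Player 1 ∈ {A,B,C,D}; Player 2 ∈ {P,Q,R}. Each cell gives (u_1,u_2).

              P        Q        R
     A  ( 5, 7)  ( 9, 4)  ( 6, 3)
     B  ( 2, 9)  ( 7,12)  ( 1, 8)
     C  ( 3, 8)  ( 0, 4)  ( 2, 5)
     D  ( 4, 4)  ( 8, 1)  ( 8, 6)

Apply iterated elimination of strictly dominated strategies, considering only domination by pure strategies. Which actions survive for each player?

P1 drop B (A beats it: P:5>2 Q:9>7 R:6>1)
P1 drop C (A beats it: P:5>3 Q:9>0 R:6>2)
P2 drop Q (P beats it: A:7>4 D:4>1)
P1→{A,D} P2→{P,R}

Survivors P1:{A,D} P2:{P,R}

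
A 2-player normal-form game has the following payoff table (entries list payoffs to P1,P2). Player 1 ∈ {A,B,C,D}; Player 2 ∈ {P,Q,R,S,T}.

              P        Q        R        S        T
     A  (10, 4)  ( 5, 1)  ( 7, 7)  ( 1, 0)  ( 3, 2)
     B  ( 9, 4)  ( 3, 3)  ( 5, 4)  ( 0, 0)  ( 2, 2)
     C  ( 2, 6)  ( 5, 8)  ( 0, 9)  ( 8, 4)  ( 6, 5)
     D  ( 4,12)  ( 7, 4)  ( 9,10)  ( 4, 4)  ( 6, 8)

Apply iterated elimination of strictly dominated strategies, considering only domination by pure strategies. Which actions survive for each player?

IESDS → P1:{A,D} P2:{P,R}

P1 drop B (A beats it: P:10>9 Q:5>3 R:7>5 S:1>0 T:3>2)
P2 drop Q (R beats it: A:7>1 C:9>8 D:10>4)
P2 drop S (P beats it: A:4>0 C:6>4 D:12>4)
P2 drop T (P beats it: A:4>2 C:6>5 D:12>8)
P1 drop C (A beats it: P:10>2 R:7>0)
P1→{A,D} P2→{P,R}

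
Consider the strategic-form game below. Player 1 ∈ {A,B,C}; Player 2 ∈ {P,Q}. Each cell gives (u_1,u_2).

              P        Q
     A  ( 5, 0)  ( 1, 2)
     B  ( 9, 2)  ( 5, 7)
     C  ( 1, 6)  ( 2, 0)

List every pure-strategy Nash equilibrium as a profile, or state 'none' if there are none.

PSNE = {(B,Q)}

(A,P): not NE [P1→B gives 9>5; P2→Q gives 2>0]
(A,Q): not NE [P1→B gives 5>1]
(B,P): not NE [P2→Q gives 7>2]
(B,Q): NE
(C,P): not NE [P1→B gives 9>1]
(C,Q): not NE [P1→B gives 5>2; P2→P gives 6>0]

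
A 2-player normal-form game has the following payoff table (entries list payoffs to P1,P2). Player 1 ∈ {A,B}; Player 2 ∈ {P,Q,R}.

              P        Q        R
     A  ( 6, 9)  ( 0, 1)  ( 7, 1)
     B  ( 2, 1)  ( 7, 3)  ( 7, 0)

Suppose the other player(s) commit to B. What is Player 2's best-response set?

u_2(P vs B) = 1
u_2(Q vs B) = 3
u_2(R vs B) = 0
max payoff 3 at {Q}

P2 best: {Q}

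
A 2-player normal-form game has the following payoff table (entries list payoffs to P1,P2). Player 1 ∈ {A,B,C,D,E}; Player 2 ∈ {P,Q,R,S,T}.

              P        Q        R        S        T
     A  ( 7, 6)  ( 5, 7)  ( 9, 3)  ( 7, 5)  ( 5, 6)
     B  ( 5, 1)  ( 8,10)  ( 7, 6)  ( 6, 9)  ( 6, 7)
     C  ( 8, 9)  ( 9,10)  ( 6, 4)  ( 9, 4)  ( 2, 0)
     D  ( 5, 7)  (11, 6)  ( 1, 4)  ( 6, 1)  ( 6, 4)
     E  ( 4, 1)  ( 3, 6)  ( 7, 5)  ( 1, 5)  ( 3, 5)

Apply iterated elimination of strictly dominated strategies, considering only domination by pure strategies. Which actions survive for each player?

Survivors P1:{C,D} P2:{P,Q}

P1 drop E (A beats it: P:7>4 Q:5>3 R:9>7 S:7>1 T:5>3)
P2 drop R (Q beats it: A:7>3 B:10>6 C:10>4 D:6>4)
P2 drop S (Q beats it: A:7>5 B:10>9 C:10>4 D:6>1)
P2 drop T (Q beats it: A:7>6 B:10>7 C:10>0 D:6>4)
P1 drop A (C beats it: P:8>7 Q:9>5)
P1 drop B (C beats it: P:8>5 Q:9>8)
P1→{C,D} P2→{P,Q}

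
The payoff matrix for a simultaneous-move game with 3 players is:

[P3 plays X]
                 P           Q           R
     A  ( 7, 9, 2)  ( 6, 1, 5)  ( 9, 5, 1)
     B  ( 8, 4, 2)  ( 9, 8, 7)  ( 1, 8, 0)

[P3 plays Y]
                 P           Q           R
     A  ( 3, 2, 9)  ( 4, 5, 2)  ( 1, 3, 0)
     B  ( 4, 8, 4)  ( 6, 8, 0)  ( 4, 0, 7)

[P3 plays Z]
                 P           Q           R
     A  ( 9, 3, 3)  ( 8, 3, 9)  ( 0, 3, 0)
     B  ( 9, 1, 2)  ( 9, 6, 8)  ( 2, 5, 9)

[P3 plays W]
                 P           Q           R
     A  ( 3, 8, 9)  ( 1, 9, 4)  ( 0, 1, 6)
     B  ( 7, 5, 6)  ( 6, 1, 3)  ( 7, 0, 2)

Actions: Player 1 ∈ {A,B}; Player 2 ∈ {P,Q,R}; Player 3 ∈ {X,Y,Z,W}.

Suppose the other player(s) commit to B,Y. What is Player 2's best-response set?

BR_2 = {P,Q}

u_2(P vs B,Y) = 8
u_2(Q vs B,Y) = 8
u_2(R vs B,Y) = 0
max payoff 8 at {P,Q}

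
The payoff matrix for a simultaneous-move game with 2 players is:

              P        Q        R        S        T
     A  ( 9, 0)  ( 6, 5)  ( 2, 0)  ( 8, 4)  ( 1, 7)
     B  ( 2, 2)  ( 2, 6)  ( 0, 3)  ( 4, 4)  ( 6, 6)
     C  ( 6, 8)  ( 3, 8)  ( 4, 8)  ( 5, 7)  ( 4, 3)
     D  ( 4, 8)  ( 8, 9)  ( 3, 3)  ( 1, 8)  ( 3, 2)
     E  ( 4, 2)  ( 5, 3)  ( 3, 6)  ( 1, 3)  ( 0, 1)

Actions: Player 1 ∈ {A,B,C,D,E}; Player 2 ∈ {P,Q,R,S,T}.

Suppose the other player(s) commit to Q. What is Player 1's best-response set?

P1 best: {D}

u_1(A vs Q) = 6
u_1(B vs Q) = 2
u_1(C vs Q) = 3
u_1(D vs Q) = 8
u_1(E vs Q) = 5
max payoff 8 at {D}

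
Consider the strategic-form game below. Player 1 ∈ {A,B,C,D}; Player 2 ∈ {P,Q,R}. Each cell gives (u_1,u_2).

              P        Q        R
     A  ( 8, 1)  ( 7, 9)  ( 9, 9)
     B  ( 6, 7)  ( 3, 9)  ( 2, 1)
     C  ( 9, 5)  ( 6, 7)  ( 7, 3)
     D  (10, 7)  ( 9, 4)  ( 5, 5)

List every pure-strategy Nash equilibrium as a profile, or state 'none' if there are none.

(A,P): not NE [P1→D gives 10>8; P2→R gives 9>1]
(A,Q): not NE [P1→D gives 9>7]
(A,R): NE
(B,P): not NE [P1→D gives 10>6; P2→Q gives 9>7]
(B,Q): not NE [P1→D gives 9>3]
(B,R): not NE [P1→A gives 9>2; P2→Q gives 9>1]
(C,P): not NE [P1→D gives 10>9; P2→Q gives 7>5]
(C,Q): not NE [P1→D gives 9>6]
(C,R): not NE [P1→A gives 9>7; P2→Q gives 7>3]
(D,P): NE
(D,Q): not NE [P2→P gives 7>4]
(D,R): not NE [P1→A gives 9>5; P2→P gives 7>5]

PSNE = {(A,R), (D,P)}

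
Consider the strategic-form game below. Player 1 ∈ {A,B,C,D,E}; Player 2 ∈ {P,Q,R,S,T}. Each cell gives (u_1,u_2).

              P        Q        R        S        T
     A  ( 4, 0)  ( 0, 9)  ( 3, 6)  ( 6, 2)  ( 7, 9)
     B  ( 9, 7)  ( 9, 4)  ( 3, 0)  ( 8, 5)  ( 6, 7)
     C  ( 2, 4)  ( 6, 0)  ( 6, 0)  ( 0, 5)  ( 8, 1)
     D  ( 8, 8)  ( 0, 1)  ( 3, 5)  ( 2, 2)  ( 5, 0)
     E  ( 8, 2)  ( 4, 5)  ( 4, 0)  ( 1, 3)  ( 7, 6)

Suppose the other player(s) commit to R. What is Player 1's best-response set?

argmax u_1 = {C}

u_1(A vs R) = 3
u_1(B vs R) = 3
u_1(C vs R) = 6
u_1(D vs R) = 3
u_1(E vs R) = 4
max payoff 6 at {C}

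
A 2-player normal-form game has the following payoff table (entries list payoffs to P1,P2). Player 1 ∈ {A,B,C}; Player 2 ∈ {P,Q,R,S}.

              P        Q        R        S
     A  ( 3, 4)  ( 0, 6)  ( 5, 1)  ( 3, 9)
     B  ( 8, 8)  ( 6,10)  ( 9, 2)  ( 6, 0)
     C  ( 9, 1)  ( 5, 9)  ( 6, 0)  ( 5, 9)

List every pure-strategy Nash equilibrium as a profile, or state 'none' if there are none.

(A,P): not NE [P1→C gives 9>3; P2→S gives 9>4]
(A,Q): not NE [P1→B gives 6>0; P2→S gives 9>6]
(A,R): not NE [P1→B gives 9>5; P2→S gives 9>1]
(A,S): not NE [P1→B gives 6>3]
(B,P): not NE [P1→C gives 9>8; P2→Q gives 10>8]
(B,Q): NE
(B,R): not NE [P2→Q gives 10>2]
(B,S): not NE [P2→Q gives 10>0]
(C,P): not NE [P2→S gives 9>1]
(C,Q): not NE [P1→B gives 6>5]
(C,R): not NE [P1→B gives 9>6; P2→S gives 9>0]
(C,S): not NE [P1→B gives 6>5]

PSNE = {(B,Q)}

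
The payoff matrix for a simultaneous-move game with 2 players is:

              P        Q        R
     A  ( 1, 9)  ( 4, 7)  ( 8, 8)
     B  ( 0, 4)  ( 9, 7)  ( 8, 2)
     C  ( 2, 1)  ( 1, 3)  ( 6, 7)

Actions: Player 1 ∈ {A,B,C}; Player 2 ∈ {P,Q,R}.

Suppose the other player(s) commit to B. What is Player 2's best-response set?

u_2(P vs B) = 4
u_2(Q vs B) = 7
u_2(R vs B) = 2
max payoff 7 at {Q}

argmax u_2 = {Q}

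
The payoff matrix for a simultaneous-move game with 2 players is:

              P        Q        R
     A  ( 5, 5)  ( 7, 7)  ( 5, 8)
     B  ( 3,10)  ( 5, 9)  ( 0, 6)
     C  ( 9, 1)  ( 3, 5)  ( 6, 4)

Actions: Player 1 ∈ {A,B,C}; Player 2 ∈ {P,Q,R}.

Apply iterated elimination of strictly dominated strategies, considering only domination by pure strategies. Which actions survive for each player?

Remaining: P1:{A,C} P2:{Q,R}

P1 drop B (A beats it: P:5>3 Q:7>5 R:5>0)
P2 drop P (Q beats it: A:7>5 C:5>1)
P1→{A,C} P2→{Q,R}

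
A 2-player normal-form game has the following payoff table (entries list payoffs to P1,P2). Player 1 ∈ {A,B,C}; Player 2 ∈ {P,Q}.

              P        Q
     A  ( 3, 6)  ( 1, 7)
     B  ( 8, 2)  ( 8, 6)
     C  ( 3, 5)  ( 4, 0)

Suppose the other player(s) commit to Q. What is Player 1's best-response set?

BR_1 = {B}

u_1(A vs Q) = 1
u_1(B vs Q) = 8
u_1(C vs Q) = 4
max payoff 8 at {B}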